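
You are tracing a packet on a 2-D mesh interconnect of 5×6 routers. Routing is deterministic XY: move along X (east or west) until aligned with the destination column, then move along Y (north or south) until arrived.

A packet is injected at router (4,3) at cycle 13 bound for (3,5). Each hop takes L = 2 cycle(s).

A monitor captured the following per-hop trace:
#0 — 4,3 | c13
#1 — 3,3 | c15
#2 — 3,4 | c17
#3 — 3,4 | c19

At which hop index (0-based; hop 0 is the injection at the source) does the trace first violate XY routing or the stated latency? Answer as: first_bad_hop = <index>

first_bad_hop = 3

hop 1: step (-1,+0), +2 cyc — ok
hop 2: step (+0,+1), +2 cyc — ok
hop 3: step (+0,+0), +2 cyc — BAD: non-unit step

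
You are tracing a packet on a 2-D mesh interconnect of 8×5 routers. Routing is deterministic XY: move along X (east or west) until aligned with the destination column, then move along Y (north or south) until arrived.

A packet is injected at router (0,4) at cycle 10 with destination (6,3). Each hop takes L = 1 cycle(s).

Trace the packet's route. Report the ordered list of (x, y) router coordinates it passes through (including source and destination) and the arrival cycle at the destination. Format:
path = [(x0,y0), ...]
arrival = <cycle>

path = [(0,4), (1,4), (2,4), (3,4), (4,4), (5,4), (6,4), (6,3)]
arrival = 17

src (0,4)  cyc=10
E→(1,4)  cyc=11
E→(2,4)  cyc=12
E→(3,4)  cyc=13
E→(4,4)  cyc=14
E→(5,4)  cyc=15
E→(6,4)  cyc=16
S→(6,3)  cyc=17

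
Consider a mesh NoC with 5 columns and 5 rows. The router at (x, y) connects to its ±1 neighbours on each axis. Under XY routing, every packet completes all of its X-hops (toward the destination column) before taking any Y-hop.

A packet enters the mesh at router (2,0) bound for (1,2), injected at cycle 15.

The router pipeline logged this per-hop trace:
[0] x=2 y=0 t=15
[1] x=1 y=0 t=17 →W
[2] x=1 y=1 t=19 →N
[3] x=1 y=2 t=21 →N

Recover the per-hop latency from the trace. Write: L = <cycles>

L = 2

From hop 0 (15) to hop 1 (17): +2 cycles.
Each hop adds L, hence L = 2.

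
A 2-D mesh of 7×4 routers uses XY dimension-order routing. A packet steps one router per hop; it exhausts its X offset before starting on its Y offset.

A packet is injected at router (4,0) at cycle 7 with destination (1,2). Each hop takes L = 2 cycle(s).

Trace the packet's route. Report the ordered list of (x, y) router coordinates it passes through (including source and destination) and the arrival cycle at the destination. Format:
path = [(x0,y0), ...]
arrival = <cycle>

path = [(4,0), (3,0), (2,0), (1,0), (1,1), (1,2)]
arrival = 17

src (4,0)  cyc=7
W→(3,0)  cyc=9
W→(2,0)  cyc=11
W→(1,0)  cyc=13
N→(1,1)  cyc=15
N→(1,2)  cyc=17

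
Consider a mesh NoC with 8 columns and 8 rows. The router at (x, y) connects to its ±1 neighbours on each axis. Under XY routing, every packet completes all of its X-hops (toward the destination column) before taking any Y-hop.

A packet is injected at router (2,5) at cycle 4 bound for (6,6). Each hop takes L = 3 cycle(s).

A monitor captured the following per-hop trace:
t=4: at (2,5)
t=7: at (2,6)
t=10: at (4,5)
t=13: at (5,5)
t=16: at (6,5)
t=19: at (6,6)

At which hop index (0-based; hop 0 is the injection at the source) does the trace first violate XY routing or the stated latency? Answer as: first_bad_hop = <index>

check 1→ d=(0,1) cyc+3: BAD: Y-move but x=2≠6

first_bad_hop = 1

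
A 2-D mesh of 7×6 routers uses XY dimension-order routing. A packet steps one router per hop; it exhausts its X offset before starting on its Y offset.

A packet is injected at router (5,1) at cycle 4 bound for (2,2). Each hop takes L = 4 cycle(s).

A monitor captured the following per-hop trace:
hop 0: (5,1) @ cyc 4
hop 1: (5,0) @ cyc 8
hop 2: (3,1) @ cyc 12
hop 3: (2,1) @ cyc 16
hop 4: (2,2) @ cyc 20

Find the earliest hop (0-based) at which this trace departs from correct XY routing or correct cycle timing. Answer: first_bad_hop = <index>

first_bad_hop = 1

hop 1: step (+0,-1), +4 cyc — BAD: Y-move but x=5≠2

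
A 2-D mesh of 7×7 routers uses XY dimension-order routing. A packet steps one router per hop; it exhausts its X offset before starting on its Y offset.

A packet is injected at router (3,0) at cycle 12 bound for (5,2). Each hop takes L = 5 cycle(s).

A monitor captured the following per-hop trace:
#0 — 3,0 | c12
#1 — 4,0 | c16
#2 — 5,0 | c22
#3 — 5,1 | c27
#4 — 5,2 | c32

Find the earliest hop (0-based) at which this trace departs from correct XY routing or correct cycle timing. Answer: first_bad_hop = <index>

first_bad_hop = 1

  1: Δx=+1 Δy=+0 Δt=4 [BAD: Δcyc=4≠L]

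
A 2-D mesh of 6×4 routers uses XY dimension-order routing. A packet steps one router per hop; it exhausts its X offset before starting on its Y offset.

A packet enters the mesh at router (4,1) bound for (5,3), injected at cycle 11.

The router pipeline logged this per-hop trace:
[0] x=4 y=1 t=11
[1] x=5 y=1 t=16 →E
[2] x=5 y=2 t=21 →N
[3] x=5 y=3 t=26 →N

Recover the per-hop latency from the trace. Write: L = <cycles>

L = 5

cyc[1] − cyc[0] = 16 − 11 = 5.
Each hop adds L, hence L = 5.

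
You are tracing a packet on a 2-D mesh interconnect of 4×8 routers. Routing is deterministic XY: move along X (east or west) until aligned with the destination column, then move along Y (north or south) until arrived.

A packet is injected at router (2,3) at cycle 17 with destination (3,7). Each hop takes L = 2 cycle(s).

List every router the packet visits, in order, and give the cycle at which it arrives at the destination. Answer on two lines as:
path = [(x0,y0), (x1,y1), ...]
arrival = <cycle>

t=17: at (2,3)
t=19: at (3,3) after E
t=21: at (3,4) after N
t=23: at (3,5) after N
t=25: at (3,6) after N
t=27: at (3,7) after N

path = [(2,3), (3,3), (3,4), (3,5), (3,6), (3,7)]
arrival = 27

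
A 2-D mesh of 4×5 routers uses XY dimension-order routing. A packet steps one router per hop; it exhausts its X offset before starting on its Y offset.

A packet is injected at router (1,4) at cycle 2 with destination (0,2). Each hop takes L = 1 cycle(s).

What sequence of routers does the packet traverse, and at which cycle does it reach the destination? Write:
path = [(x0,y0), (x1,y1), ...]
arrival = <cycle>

path = [(1,4), (0,4), (0,3), (0,2)]
arrival = 5

hop 0: (1,4) @ cyc 2
hop 1: (0,4) @ cyc 3  [W]
hop 2: (0,3) @ cyc 4  [S]
hop 3: (0,2) @ cyc 5  [S]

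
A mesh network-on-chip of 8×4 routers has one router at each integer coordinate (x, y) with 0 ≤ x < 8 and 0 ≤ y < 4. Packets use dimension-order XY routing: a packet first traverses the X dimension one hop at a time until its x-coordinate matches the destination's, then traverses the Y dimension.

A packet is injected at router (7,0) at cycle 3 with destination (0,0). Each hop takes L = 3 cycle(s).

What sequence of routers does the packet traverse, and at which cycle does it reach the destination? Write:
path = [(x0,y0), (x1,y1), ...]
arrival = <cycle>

#0 — 7,0 | c3
#1 — 6,0 | c6 | W
#2 — 5,0 | c9 | W
#3 — 4,0 | c12 | W
#4 — 3,0 | c15 | W
#5 — 2,0 | c18 | W
#6 — 1,0 | c21 | W
#7 — 0,0 | c24 | W

path = [(7,0), (6,0), (5,0), (4,0), (3,0), (2,0), (1,0), (0,0)]
arrival = 24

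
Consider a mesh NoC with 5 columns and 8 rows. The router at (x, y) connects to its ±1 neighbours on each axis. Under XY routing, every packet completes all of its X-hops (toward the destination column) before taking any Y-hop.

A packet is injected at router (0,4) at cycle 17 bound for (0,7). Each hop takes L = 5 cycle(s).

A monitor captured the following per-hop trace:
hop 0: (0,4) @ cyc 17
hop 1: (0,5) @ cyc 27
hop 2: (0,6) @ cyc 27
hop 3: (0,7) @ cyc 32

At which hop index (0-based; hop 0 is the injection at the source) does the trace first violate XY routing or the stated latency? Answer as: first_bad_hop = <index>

first_bad_hop = 1

check 1→ d=(0,1) cyc+10: BAD: Δcyc=10≠L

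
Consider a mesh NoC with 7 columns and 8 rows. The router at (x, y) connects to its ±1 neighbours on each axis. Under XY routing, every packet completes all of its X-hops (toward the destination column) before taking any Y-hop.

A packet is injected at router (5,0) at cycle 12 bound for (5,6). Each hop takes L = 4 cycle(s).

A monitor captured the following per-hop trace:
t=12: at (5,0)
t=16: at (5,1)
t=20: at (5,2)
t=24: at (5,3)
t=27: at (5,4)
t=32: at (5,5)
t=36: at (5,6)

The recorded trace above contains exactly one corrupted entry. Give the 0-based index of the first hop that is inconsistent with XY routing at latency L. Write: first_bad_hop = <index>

hop 1: step (+0,+1), +4 cyc — ok
hop 2: step (+0,+1), +4 cyc — ok
hop 3: step (+0,+1), +4 cyc — ok
hop 4: step (+0,+1), +3 cyc — BAD: Δcyc=3≠L

first_bad_hop = 4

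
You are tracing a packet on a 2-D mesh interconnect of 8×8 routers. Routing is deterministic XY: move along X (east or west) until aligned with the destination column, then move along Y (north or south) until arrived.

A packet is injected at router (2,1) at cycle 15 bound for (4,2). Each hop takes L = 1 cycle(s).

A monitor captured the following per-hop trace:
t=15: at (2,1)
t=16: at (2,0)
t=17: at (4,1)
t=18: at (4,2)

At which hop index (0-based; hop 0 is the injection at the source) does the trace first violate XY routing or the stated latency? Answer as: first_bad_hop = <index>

first_bad_hop = 1

hop 1: step (+0,-1), +1 cyc — BAD: Y-move but x=2≠4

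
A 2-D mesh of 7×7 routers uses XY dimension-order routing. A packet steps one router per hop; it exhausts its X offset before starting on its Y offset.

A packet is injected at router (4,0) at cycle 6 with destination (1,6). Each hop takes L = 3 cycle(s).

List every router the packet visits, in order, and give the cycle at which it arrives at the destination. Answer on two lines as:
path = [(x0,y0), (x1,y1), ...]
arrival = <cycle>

  0. router=(4,0) cycle=6 (inject)
  1. router=(3,0) cycle=9 dir=W
  2. router=(2,0) cycle=12 dir=W
  3. router=(1,0) cycle=15 dir=W
  4. router=(1,1) cycle=18 dir=N
  5. router=(1,2) cycle=21 dir=N
  6. router=(1,3) cycle=24 dir=N
  7. router=(1,4) cycle=27 dir=N
  8. router=(1,5) cycle=30 dir=N
  9. router=(1,6) cycle=33 dir=N

path = [(4,0), (3,0), (2,0), (1,0), (1,1), (1,2), (1,3), (1,4), (1,5), (1,6)]
arrival = 33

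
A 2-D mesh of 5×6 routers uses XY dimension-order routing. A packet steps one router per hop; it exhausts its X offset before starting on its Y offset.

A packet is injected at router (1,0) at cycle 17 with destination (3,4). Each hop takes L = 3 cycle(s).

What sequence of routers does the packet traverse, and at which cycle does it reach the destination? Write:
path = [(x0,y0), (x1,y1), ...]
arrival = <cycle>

  0. router=(1,0) cycle=17 (inject)
  1. router=(2,0) cycle=20 dir=E
  2. router=(3,0) cycle=23 dir=E
  3. router=(3,1) cycle=26 dir=N
  4. router=(3,2) cycle=29 dir=N
  5. router=(3,3) cycle=32 dir=N
  6. router=(3,4) cycle=35 dir=N

path = [(1,0), (2,0), (3,0), (3,1), (3,2), (3,3), (3,4)]
arrival = 35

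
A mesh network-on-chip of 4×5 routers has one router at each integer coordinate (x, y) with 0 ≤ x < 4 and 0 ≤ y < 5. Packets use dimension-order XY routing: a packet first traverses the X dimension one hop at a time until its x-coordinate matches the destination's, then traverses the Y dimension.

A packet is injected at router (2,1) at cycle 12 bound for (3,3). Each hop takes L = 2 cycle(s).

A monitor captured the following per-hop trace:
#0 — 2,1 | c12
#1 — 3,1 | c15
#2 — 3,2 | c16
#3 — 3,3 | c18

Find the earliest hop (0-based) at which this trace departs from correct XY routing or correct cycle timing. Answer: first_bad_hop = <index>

first_bad_hop = 1

[1] (+1,+0) / 3c ⇒ BAD: Δcyc=3≠L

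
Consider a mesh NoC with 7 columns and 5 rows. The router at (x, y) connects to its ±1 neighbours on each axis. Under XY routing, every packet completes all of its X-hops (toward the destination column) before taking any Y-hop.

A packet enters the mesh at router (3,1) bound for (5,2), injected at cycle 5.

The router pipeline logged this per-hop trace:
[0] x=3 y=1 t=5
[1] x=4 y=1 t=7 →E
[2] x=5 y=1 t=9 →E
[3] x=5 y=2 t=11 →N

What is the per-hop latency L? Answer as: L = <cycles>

Between hops 0 and 1 the cycle counter advances 7 − 5 = 2.
Each hop adds L, hence L = 2.

L = 2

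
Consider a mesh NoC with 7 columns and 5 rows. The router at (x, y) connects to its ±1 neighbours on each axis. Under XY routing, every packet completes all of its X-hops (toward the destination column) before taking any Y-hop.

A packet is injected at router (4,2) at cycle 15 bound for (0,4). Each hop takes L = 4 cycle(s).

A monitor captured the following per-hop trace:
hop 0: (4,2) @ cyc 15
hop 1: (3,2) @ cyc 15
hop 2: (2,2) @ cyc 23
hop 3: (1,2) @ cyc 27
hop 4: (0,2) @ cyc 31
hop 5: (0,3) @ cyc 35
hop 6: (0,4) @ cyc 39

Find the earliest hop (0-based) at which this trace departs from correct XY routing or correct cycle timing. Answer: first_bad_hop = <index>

first_bad_hop = 1

hop 1: step (-1,+0), +0 cyc — BAD: Δcyc=0≠L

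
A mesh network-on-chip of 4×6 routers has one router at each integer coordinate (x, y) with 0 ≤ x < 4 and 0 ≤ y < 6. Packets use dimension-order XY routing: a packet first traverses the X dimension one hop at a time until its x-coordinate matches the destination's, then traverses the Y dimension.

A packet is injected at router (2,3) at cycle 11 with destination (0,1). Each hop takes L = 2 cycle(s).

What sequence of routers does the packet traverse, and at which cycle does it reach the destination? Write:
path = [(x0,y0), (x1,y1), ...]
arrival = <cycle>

path = [(2,3), (1,3), (0,3), (0,2), (0,1)]
arrival = 19

#0 — 2,3 | c11
#1 — 1,3 | c13 | W
#2 — 0,3 | c15 | W
#3 — 0,2 | c17 | S
#4 — 0,1 | c19 | S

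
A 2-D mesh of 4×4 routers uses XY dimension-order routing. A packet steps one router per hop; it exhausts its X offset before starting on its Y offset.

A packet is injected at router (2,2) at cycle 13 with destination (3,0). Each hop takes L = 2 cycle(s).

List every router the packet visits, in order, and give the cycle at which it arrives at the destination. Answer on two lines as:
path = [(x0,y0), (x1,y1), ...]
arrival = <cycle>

src (2,2)  cyc=13
E→(3,2)  cyc=15
S→(3,1)  cyc=17
S→(3,0)  cyc=19

path = [(2,2), (3,2), (3,1), (3,0)]
arrival = 19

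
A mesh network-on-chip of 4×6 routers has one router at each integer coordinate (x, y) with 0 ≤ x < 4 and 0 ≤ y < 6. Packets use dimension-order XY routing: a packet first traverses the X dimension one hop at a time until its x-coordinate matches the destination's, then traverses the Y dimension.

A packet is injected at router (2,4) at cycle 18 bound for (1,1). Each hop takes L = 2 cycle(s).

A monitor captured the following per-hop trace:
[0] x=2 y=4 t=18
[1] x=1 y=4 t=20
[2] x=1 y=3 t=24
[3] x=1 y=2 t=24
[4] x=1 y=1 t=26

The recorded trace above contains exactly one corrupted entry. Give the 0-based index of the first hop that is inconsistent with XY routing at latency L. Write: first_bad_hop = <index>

first_bad_hop = 2

[1] (-1,+0) / 2c ⇒ ok
[2] (+0,-1) / 4c ⇒ BAD: Δcyc=4≠L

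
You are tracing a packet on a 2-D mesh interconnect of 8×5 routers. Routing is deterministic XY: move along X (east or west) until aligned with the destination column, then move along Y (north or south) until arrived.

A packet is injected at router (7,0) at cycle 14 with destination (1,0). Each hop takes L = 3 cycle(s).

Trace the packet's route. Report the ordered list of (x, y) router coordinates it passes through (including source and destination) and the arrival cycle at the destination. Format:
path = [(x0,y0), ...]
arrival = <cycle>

src (7,0)  cyc=14
W→(6,0)  cyc=17
W→(5,0)  cyc=20
W→(4,0)  cyc=23
W→(3,0)  cyc=26
W→(2,0)  cyc=29
W→(1,0)  cyc=32

path = [(7,0), (6,0), (5,0), (4,0), (3,0), (2,0), (1,0)]
arrival = 32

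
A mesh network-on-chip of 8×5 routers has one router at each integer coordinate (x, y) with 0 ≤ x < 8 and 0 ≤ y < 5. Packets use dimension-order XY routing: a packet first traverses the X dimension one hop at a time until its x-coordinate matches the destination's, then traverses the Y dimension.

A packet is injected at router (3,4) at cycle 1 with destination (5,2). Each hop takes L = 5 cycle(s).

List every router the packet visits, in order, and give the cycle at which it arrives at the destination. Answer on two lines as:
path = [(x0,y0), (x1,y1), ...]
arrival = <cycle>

hop 0: (3,4) @ cyc 1
hop 1: (4,4) @ cyc 6  [E]
hop 2: (5,4) @ cyc 11  [E]
hop 3: (5,3) @ cyc 16  [S]
hop 4: (5,2) @ cyc 21  [S]

path = [(3,4), (4,4), (5,4), (5,3), (5,2)]
arrival = 21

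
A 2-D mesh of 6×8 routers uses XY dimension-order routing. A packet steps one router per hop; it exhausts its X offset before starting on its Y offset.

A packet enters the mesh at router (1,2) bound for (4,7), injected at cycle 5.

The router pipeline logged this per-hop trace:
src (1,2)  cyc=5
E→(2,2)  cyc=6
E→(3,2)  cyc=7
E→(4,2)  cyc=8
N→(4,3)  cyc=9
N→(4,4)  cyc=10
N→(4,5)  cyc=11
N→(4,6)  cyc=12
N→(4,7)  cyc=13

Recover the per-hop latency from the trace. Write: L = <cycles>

L = 1

Between hops 0 and 1 the cycle counter advances 6 − 5 = 1.
Each hop adds L, hence L = 1.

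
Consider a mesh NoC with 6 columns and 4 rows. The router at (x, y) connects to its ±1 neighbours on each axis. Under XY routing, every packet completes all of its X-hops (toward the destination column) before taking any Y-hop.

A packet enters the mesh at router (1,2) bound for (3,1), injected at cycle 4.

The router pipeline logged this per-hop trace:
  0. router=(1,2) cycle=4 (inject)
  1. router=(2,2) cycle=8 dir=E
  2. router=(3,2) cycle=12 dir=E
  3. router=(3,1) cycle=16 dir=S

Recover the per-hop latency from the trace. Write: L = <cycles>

L = 4

Δcyc across hop 0→1: 8 − 4 = 4.
Per-hop latency L = Δcyc = 4.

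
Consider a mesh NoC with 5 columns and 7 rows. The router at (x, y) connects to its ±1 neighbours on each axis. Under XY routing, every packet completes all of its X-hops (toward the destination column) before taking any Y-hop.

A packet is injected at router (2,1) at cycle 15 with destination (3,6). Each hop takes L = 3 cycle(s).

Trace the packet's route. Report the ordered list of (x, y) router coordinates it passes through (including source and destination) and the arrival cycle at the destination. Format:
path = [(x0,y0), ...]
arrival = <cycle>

#0 — 2,1 | c15
#1 — 3,1 | c18 | E
#2 — 3,2 | c21 | N
#3 — 3,3 | c24 | N
#4 — 3,4 | c27 | N
#5 — 3,5 | c30 | N
#6 — 3,6 | c33 | N

path = [(2,1), (3,1), (3,2), (3,3), (3,4), (3,5), (3,6)]
arrival = 33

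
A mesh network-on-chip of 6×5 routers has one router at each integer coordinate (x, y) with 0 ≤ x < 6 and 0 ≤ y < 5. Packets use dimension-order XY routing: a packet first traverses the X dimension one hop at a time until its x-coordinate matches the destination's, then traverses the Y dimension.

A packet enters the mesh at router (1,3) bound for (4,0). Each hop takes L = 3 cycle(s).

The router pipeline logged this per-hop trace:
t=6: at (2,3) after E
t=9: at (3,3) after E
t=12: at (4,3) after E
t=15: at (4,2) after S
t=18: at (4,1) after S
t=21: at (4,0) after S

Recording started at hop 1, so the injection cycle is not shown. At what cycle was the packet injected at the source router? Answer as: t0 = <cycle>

Hop 1 reached at cycle 6; hop k is at t0 + k·L.
So t0 = 6 − 1·3 = 3.

t0 = 3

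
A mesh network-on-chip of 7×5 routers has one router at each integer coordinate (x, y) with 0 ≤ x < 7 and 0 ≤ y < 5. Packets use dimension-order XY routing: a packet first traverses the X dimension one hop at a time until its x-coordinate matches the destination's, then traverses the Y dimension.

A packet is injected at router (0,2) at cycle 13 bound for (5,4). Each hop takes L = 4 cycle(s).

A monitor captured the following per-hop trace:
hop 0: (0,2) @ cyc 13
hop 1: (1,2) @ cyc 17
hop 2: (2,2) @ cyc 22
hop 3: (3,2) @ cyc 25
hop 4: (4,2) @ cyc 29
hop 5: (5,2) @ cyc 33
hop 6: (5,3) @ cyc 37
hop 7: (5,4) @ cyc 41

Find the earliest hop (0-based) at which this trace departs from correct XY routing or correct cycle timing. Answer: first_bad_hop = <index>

check 1→ d=(1,0) cyc+4: ok
check 2→ d=(1,0) cyc+5: BAD: Δcyc=5≠L

first_bad_hop = 2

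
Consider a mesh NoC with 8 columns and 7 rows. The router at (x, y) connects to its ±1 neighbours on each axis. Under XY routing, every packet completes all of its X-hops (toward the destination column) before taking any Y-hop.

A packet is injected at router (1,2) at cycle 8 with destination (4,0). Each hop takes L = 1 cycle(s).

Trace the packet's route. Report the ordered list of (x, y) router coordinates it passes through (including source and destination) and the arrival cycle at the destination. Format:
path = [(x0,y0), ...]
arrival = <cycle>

  0. router=(1,2) cycle=8 (inject)
  1. router=(2,2) cycle=9 dir=E
  2. router=(3,2) cycle=10 dir=E
  3. router=(4,2) cycle=11 dir=E
  4. router=(4,1) cycle=12 dir=S
  5. router=(4,0) cycle=13 dir=S

path = [(1,2), (2,2), (3,2), (4,2), (4,1), (4,0)]
arrival = 13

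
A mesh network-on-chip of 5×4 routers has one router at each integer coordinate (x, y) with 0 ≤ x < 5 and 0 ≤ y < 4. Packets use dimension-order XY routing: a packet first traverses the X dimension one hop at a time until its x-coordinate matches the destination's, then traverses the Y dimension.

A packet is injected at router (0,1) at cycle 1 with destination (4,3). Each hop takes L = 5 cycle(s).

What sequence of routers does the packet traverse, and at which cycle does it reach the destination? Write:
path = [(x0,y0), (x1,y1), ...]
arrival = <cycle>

  0. router=(0,1) cycle=1 (inject)
  1. router=(1,1) cycle=6 dir=E
  2. router=(2,1) cycle=11 dir=E
  3. router=(3,1) cycle=16 dir=E
  4. router=(4,1) cycle=21 dir=E
  5. router=(4,2) cycle=26 dir=N
  6. router=(4,3) cycle=31 dir=N

path = [(0,1), (1,1), (2,1), (3,1), (4,1), (4,2), (4,3)]
arrival = 31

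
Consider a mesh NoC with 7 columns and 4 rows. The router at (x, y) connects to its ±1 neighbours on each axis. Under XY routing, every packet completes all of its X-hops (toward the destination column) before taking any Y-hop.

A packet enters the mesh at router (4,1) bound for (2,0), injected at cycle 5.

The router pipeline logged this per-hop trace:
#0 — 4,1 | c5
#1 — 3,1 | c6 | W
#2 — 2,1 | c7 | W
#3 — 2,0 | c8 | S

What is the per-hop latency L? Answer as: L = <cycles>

Between hops 0 and 1 the cycle counter advances 6 − 5 = 1.
Per-hop latency L = Δcyc = 1.

L = 1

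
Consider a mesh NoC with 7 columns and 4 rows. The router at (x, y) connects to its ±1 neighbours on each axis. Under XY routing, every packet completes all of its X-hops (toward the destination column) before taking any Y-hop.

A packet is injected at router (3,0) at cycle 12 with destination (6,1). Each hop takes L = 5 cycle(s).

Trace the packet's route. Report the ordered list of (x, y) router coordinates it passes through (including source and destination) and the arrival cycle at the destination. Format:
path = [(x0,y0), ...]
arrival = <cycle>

t=12: at (3,0)
t=17: at (4,0) after E
t=22: at (5,0) after E
t=27: at (6,0) after E
t=32: at (6,1) after N

path = [(3,0), (4,0), (5,0), (6,0), (6,1)]
arrival = 32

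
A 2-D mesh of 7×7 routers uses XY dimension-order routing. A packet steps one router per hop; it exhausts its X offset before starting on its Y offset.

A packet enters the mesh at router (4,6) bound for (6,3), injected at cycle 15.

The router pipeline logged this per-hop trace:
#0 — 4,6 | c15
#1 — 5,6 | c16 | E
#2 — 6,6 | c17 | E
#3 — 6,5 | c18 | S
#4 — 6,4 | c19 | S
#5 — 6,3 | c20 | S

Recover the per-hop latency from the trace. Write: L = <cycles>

From hop 0 (15) to hop 1 (16): +1 cycles.
Each hop adds L, hence L = 1.

L = 1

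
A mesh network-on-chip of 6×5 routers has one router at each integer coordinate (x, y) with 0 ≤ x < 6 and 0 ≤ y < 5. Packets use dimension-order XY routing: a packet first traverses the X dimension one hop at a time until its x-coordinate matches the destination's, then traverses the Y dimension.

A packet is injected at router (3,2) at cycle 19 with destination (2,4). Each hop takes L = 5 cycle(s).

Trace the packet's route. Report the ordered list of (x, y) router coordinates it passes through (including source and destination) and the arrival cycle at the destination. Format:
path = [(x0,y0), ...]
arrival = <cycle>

src (3,2)  cyc=19
W→(2,2)  cyc=24
N→(2,3)  cyc=29
N→(2,4)  cyc=34

path = [(3,2), (2,2), (2,3), (2,4)]
arrival = 34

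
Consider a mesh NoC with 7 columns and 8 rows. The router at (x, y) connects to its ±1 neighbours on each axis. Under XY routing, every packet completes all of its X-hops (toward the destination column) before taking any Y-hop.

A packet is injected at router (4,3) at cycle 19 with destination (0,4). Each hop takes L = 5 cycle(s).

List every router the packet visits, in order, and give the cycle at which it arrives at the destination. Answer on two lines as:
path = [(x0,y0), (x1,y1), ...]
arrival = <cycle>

#0 — 4,3 | c19
#1 — 3,3 | c24 | W
#2 — 2,3 | c29 | W
#3 — 1,3 | c34 | W
#4 — 0,3 | c39 | W
#5 — 0,4 | c44 | N

path = [(4,3), (3,3), (2,3), (1,3), (0,3), (0,4)]
arrival = 44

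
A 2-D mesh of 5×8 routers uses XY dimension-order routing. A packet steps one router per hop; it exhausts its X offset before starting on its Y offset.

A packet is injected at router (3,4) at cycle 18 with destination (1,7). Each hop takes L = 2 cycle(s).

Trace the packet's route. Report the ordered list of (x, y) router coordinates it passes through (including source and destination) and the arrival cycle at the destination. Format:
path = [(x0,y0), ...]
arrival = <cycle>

path = [(3,4), (2,4), (1,4), (1,5), (1,6), (1,7)]
arrival = 28

t=18: at (3,4)
t=20: at (2,4) after W
t=22: at (1,4) after W
t=24: at (1,5) after N
t=26: at (1,6) after N
t=28: at (1,7) after N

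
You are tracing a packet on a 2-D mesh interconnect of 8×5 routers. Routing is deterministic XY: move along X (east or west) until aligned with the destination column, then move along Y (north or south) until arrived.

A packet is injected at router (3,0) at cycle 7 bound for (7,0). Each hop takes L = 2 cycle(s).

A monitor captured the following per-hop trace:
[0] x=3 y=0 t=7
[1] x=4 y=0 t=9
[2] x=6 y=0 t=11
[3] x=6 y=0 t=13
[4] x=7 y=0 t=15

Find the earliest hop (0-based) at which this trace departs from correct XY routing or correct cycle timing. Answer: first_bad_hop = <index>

check 1→ d=(1,0) cyc+2: ok
check 2→ d=(2,0) cyc+2: BAD: non-unit step

first_bad_hop = 2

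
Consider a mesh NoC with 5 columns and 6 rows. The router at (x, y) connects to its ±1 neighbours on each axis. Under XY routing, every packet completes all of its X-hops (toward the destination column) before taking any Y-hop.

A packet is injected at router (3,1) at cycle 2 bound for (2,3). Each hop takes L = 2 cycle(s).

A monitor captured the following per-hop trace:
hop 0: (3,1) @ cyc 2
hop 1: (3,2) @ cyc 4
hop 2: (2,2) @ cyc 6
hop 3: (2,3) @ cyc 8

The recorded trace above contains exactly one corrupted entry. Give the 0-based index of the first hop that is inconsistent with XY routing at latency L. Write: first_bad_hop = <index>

first_bad_hop = 1

hop 1: step (+0,+1), +2 cyc — BAD: Y-move but x=3≠2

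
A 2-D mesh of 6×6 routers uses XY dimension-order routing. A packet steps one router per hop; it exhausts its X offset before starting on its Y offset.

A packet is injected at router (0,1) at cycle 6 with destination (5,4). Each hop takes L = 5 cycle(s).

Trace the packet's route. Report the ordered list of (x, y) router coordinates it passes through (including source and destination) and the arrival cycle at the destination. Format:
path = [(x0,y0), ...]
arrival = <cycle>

path = [(0,1), (1,1), (2,1), (3,1), (4,1), (5,1), (5,2), (5,3), (5,4)]
arrival = 46

src (0,1)  cyc=6
E→(1,1)  cyc=11
E→(2,1)  cyc=16
E→(3,1)  cyc=21
E→(4,1)  cyc=26
E→(5,1)  cyc=31
N→(5,2)  cyc=36
N→(5,3)  cyc=41
N→(5,4)  cyc=46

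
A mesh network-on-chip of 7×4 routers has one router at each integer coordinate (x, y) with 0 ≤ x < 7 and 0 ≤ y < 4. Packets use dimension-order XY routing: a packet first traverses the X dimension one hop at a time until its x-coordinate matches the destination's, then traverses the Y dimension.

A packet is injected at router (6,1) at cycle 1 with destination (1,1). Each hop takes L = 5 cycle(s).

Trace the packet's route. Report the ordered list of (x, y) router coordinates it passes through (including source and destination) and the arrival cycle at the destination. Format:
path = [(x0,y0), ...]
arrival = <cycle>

src (6,1)  cyc=1
W→(5,1)  cyc=6
W→(4,1)  cyc=11
W→(3,1)  cyc=16
W→(2,1)  cyc=21
W→(1,1)  cyc=26

path = [(6,1), (5,1), (4,1), (3,1), (2,1), (1,1)]
arrival = 26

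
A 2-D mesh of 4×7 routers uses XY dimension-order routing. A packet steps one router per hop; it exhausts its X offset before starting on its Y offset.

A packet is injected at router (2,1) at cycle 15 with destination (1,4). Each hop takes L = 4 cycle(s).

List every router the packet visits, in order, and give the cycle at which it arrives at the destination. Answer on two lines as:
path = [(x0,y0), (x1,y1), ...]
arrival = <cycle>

path = [(2,1), (1,1), (1,2), (1,3), (1,4)]
arrival = 31

[0] x=2 y=1 t=15
[1] x=1 y=1 t=19 →W
[2] x=1 y=2 t=23 →N
[3] x=1 y=3 t=27 →N
[4] x=1 y=4 t=31 →N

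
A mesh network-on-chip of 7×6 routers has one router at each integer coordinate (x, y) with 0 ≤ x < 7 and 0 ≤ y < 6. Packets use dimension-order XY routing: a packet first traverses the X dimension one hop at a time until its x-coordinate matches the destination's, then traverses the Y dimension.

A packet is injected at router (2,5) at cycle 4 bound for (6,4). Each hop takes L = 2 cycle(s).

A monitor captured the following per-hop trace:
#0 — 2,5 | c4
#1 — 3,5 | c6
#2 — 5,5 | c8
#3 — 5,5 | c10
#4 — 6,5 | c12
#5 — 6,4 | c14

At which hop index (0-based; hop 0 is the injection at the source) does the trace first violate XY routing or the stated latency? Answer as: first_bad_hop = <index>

check 1→ d=(1,0) cyc+2: ok
check 2→ d=(2,0) cyc+2: BAD: non-unit step

first_bad_hop = 2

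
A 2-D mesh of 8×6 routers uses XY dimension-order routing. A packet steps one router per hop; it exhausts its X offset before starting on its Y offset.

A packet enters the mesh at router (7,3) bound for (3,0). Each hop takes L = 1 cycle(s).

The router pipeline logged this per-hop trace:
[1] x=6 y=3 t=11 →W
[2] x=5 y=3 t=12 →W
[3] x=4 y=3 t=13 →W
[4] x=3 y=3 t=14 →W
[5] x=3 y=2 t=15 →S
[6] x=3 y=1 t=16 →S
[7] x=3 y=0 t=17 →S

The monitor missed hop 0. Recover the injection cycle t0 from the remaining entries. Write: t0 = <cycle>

t0 = 10

At hop 1 the cycle is 11; in general cyc_k = t0 + kL.
Therefore t0 = 11 − L = 10.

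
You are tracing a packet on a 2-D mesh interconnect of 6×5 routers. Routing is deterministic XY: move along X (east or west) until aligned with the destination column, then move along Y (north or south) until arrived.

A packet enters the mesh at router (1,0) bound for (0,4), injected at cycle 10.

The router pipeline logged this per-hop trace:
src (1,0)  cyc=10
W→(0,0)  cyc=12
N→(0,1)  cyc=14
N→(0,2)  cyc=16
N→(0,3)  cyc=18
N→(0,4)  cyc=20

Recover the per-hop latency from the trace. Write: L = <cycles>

From hop 0 (10) to hop 1 (12): +2 cycles.
One hop costs L cycles, so L = 2.

L = 2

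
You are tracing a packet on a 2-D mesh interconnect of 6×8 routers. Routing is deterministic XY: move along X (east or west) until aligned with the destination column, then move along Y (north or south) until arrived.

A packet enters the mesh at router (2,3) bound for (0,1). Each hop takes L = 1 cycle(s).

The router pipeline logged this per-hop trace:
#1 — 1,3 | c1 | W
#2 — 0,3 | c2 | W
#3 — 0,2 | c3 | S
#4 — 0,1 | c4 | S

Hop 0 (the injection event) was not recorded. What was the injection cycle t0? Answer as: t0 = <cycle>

t0 = 0

At hop 1 the cycle is 1; in general cyc_k = t0 + kL.
Subtract one hop: t0 = 1 − 1 = 0.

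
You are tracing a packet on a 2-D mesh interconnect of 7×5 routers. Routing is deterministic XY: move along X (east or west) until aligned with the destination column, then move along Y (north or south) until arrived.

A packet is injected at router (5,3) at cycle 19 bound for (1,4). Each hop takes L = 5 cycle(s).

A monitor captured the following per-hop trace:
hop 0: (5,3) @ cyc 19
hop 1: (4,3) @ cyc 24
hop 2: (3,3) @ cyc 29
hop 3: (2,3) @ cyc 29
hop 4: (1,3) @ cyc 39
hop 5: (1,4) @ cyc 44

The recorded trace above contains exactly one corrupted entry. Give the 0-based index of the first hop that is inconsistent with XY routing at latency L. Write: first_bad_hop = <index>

first_bad_hop = 3

[1] (-1,+0) / 5c ⇒ ok
[2] (-1,+0) / 5c ⇒ ok
[3] (-1,+0) / 0c ⇒ BAD: Δcyc=0≠L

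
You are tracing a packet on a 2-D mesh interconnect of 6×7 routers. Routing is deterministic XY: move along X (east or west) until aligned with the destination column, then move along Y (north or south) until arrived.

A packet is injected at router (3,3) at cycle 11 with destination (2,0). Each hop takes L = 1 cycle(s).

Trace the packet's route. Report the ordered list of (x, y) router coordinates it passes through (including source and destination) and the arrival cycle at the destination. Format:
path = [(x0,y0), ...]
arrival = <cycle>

hop 0: (3,3) @ cyc 11
hop 1: (2,3) @ cyc 12  [W]
hop 2: (2,2) @ cyc 13  [S]
hop 3: (2,1) @ cyc 14  [S]
hop 4: (2,0) @ cyc 15  [S]

path = [(3,3), (2,3), (2,2), (2,1), (2,0)]
arrival = 15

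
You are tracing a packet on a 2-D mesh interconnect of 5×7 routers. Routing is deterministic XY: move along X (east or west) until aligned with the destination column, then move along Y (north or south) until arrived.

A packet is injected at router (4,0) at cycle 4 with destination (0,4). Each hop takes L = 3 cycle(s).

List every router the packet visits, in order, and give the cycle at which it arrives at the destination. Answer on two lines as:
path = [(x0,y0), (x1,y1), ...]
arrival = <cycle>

t=4: at (4,0)
t=7: at (3,0) after W
t=10: at (2,0) after W
t=13: at (1,0) after W
t=16: at (0,0) after W
t=19: at (0,1) after N
t=22: at (0,2) after N
t=25: at (0,3) after N
t=28: at (0,4) after N

path = [(4,0), (3,0), (2,0), (1,0), (0,0), (0,1), (0,2), (0,3), (0,4)]
arrival = 28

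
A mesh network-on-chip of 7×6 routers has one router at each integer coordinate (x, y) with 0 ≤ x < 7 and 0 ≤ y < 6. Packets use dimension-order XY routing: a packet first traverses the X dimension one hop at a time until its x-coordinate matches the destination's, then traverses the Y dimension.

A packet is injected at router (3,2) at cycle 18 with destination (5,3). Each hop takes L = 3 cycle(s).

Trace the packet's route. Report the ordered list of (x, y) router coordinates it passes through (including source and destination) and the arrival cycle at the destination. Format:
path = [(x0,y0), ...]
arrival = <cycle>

t=18: at (3,2)
t=21: at (4,2) after E
t=24: at (5,2) after E
t=27: at (5,3) after N

path = [(3,2), (4,2), (5,2), (5,3)]
arrival = 27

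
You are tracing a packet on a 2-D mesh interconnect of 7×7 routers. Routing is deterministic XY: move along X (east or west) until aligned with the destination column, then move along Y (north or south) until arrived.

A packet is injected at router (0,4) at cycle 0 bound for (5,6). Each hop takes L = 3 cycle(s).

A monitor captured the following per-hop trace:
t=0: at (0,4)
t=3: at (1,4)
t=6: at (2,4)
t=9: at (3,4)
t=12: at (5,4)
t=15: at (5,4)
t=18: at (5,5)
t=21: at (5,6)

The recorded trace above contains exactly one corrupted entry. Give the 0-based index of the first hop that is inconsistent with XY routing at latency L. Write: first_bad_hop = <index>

first_bad_hop = 4

[1] (+1,+0) / 3c ⇒ ok
[2] (+1,+0) / 3c ⇒ ok
[3] (+1,+0) / 3c ⇒ ok
[4] (+2,+0) / 3c ⇒ BAD: non-unit step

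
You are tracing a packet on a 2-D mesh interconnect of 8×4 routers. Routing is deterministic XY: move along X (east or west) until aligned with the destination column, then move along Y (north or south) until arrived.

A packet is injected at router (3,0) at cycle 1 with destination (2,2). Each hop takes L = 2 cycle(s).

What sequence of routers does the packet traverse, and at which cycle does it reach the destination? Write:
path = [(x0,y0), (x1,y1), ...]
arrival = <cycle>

path = [(3,0), (2,0), (2,1), (2,2)]
arrival = 7

src (3,0)  cyc=1
W→(2,0)  cyc=3
N→(2,1)  cyc=5
N→(2,2)  cyc=7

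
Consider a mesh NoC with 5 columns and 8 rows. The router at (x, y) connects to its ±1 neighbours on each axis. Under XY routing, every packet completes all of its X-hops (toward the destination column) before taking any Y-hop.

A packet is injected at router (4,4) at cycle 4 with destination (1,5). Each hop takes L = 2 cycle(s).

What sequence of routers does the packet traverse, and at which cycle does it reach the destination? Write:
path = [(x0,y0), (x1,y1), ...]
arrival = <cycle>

path = [(4,4), (3,4), (2,4), (1,4), (1,5)]
arrival = 12

t=4: at (4,4)
t=6: at (3,4) after W
t=8: at (2,4) after W
t=10: at (1,4) after W
t=12: at (1,5) after N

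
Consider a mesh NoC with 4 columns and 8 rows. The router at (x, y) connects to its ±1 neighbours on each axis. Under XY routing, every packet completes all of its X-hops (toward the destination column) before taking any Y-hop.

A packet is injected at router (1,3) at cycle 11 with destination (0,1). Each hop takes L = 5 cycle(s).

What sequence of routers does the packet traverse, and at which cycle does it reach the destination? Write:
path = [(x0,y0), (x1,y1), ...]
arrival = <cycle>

hop 0: (1,3) @ cyc 11
hop 1: (0,3) @ cyc 16  [W]
hop 2: (0,2) @ cyc 21  [S]
hop 3: (0,1) @ cyc 26  [S]

path = [(1,3), (0,3), (0,2), (0,1)]
arrival = 26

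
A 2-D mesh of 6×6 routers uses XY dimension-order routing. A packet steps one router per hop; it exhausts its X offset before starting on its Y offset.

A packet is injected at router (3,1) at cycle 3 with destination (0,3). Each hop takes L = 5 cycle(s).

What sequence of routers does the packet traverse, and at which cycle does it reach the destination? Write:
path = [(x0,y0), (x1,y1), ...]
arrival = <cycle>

src (3,1)  cyc=3
W→(2,1)  cyc=8
W→(1,1)  cyc=13
W→(0,1)  cyc=18
N→(0,2)  cyc=23
N→(0,3)  cyc=28

path = [(3,1), (2,1), (1,1), (0,1), (0,2), (0,3)]
arrival = 28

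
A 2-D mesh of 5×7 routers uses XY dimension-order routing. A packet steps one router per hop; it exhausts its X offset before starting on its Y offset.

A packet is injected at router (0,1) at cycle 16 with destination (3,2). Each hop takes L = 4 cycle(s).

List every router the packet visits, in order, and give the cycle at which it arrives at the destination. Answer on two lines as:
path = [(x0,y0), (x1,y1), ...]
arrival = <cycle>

[0] x=0 y=1 t=16
[1] x=1 y=1 t=20 →E
[2] x=2 y=1 t=24 →E
[3] x=3 y=1 t=28 →E
[4] x=3 y=2 t=32 →N

path = [(0,1), (1,1), (2,1), (3,1), (3,2)]
arrival = 32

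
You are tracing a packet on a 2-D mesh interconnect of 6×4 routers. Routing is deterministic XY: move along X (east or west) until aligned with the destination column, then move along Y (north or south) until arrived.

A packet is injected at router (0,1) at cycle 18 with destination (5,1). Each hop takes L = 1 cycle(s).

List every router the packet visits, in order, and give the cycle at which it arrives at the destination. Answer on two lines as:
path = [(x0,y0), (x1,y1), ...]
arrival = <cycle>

path = [(0,1), (1,1), (2,1), (3,1), (4,1), (5,1)]
arrival = 23

  0. router=(0,1) cycle=18 (inject)
  1. router=(1,1) cycle=19 dir=E
  2. router=(2,1) cycle=20 dir=E
  3. router=(3,1) cycle=21 dir=E
  4. router=(4,1) cycle=22 dir=E
  5. router=(5,1) cycle=23 dir=E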